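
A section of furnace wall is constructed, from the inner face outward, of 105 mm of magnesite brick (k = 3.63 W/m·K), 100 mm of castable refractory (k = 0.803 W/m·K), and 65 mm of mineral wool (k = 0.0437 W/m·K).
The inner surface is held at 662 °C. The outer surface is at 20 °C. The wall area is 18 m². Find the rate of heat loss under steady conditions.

Q ≈ 7040 W

Using the resistance-network approach (series):
R_magnesite brick = L/(kA) = 0.105/(3.63×18) = 0.001607 K/W
R_castable refractory = L/(kA) = 0.1/(0.803×18) = 0.006919 K/W
R_mineral wool = L/(kA) = 0.065/(0.0437×18) = 0.08263 K/W
R_total = 0.09116 K/W
Q = ΔT / R_total = 642 / 0.09116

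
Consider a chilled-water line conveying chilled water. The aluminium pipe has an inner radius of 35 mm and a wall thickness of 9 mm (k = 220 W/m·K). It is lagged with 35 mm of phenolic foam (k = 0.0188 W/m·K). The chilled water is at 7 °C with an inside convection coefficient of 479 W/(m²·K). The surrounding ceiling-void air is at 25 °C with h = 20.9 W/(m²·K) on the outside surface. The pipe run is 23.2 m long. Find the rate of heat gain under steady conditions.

Cylindrical conduction, so R = ln(r₂/r₁)/(2πkL) per layer, in series:
R_inner film = 1/(h_i·2πr₁L) = 1/(479×2π×0.035×23.2) = 4.092×10^-4 K/W
R_aluminium pipe wall = ln(44/35)/(2π×220×23.2) = 7.136×10^-6 K/W
R_phenolic foam = ln(79/44)/(2π×0.0188×23.2) = 0.2136 K/W
R_outer film = 1/(h_o·2πr_oL) = 1/(20.9×2π×0.079×23.2) = 0.004155 K/W
R_total = 0.2181 K/W
Q = ΔT/R_total = 18/0.2181

Q ≈ 82.5 W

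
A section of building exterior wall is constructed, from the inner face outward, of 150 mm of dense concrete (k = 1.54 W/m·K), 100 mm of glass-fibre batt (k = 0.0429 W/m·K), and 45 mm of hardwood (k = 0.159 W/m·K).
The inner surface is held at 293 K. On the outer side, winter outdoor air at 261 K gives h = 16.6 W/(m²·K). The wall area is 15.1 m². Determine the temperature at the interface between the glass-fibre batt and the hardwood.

Using the resistance-network approach (series):
R_dense concrete = L/(kA) = 0.15/(1.54×15.1) = 0.006451 K/W
R_glass-fibre batt = L/(kA) = 0.1/(0.0429×15.1) = 0.1544 K/W
R_hardwood = L/(kA) = 0.045/(0.159×15.1) = 0.01874 K/W
R_outer film = 1/(h_o·A) = 1/(16.6×15.1) = 0.003989 K/W
R_total = 0.1836 K/W;  Q = ΔT/R_total = 32/0.1836 = 174.3 W
T_interface = T_inner − Q·ΣR(inner→interface) = 293 − 174×0.1608

T ≈ 265 K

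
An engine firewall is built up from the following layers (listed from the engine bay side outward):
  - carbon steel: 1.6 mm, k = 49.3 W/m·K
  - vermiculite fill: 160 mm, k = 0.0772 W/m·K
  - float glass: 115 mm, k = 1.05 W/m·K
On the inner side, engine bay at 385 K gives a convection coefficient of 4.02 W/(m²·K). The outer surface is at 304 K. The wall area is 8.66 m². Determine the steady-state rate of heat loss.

Q ≈ 289 W

Using the resistance-network approach (series):
R_inner film = 1/(h_i·A) = 1/(4.02×8.66) = 0.02872 K/W
R_carbon steel = L/(kA) = 0.0016/(49.3×8.66) = 3.748×10^-6 K/W
R_vermiculite fill = L/(kA) = 0.16/(0.0772×8.66) = 0.2393 K/W
R_float glass = L/(kA) = 0.115/(1.05×8.66) = 0.01265 K/W
R_total = 0.2807 K/W
Q = ΔT / R_total = 81 / 0.2807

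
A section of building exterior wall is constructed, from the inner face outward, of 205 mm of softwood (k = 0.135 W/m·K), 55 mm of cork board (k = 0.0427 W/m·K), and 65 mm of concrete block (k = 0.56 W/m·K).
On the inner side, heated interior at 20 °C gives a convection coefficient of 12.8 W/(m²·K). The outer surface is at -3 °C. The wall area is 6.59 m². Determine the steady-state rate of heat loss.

Model the wall as resistances in series:
R_inner film = 1/(h_i·A) = 1/(12.8×6.59) = 0.01186 K/W
R_softwood = L/(kA) = 0.205/(0.135×6.59) = 0.2304 K/W
R_cork board = L/(kA) = 0.055/(0.0427×6.59) = 0.1955 K/W
R_concrete block = L/(kA) = 0.065/(0.56×6.59) = 0.01761 K/W
R_total = 0.4554 K/W
Q = ΔT / R_total = 23 / 0.4554

Q ≈ 50.5 W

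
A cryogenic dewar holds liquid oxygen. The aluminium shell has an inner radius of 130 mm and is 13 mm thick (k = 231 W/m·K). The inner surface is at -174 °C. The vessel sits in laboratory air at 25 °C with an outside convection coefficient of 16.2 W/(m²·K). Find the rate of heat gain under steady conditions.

Q ≈ 828 W

Each spherical layer contributes R = (1/r_i − 1/r_o)/(4πk):
R_aluminium shell = (1/0.13 − 1/0.143)/(4π×231) = 2.409×10^-4 K/W
R_outer film = 1/(h·4πr_o²) = 1/(16.2×4π×0.143²) = 0.2402 K/W
R_total = 0.2405 K/W
Q = ΔT/R_total = 199/0.2405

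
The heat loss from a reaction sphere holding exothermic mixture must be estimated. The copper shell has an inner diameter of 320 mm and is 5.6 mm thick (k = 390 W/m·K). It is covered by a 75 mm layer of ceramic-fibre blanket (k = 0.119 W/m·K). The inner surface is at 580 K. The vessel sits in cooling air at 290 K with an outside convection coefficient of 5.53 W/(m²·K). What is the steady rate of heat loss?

Q ≈ 192 W

For a spherical shell R = (1/r₁ − 1/r₂)/(4πk); film R = 1/(h·4πr²). In series:
R_copper shell = (1/0.16 − 1/0.1656)/(4π×390) = 4.313×10^-5 K/W
R_ceramic-fibre blanket = (1/0.1656 − 1/0.2406)/(4π×0.119) = 1.259 K/W
R_outer film = 1/(h·4πr_o²) = 1/(5.53×4π×0.2406²) = 0.2486 K/W
R_total = 1.507 K/W
Q = ΔT/R_total = 290/1.507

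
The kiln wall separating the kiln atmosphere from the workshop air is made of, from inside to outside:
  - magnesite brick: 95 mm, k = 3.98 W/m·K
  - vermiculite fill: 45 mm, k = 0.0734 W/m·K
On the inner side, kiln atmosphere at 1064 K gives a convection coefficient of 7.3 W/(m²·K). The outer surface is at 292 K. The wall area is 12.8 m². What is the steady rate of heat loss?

Treating each layer as a thermal resistance in series:
R_inner film = 1/(h_i·A) = 1/(7.3×12.8) = 0.0107 K/W
R_magnesite brick = L/(kA) = 0.095/(3.98×12.8) = 0.001865 K/W
R_vermiculite fill = L/(kA) = 0.045/(0.0734×12.8) = 0.0479 K/W
R_total = 0.06046 K/W
Q = ΔT / R_total = 772 / 0.06046

Q ≈ 12800 W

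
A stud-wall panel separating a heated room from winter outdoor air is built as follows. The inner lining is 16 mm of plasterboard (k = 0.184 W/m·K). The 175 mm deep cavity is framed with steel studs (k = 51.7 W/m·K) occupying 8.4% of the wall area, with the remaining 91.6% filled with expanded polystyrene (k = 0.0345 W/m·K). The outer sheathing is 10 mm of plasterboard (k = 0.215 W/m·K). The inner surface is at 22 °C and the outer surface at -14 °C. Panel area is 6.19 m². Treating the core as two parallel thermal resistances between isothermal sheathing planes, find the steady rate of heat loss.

Sheathing layers in series; stud and cavity paths in parallel between them.
R_inner = 0.016/(0.184×6.19) = 0.01405 K/W
R_stud  = 0.175/(51.7×0.084×6.19) = 0.00651 K/W
R_cav   = 0.175/(0.0345×0.916×6.19) = 0.8946 K/W
1/R_core = 1/R_stud + 1/R_cav → R_core = 0.006463 K/W
R_outer = 0.01/(0.215×6.19) = 0.007514 K/W
R_total = 0.02802 K/W
Q = ΔT/R_total = 36/0.02802

Q ≈ 1280 W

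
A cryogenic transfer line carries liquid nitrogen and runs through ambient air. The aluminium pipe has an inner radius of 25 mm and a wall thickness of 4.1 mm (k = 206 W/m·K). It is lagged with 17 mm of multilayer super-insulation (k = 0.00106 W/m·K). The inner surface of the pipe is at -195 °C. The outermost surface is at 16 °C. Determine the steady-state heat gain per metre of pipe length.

q′ ≈ 3.05 W/m

Cylindrical conduction, so R = ln(r₂/r₁)/(2πkL) per layer, in series:
R_aluminium pipe wall = ln(29.1/25)/(2π×206×1) = 1.173×10^-4 K/W
R_multilayer super-insulation = ln(46.1/29.1)/(2π×0.00106×1) = 69.08 K/W
R_total = 69.08 K/W
Q = ΔT/R_total = 211/69.08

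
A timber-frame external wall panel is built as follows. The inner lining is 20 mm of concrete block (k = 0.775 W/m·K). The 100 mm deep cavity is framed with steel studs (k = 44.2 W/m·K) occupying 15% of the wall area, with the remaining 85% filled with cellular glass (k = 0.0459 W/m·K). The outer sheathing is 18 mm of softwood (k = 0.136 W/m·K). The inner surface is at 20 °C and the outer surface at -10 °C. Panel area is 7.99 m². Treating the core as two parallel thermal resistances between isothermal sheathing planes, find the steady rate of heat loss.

Sheathing layers in series; stud and cavity paths in parallel between them.
R_inner = 0.02/(0.775×7.99) = 0.00323 K/W
R_stud  = 0.1/(44.2×0.15×7.99) = 0.001888 K/W
R_cav   = 0.1/(0.0459×0.85×7.99) = 0.3208 K/W
1/R_core = 1/R_stud + 1/R_cav → R_core = 0.001877 K/W
R_outer = 0.018/(0.136×7.99) = 0.01656 K/W
R_total = 0.02167 K/W
Q = ΔT/R_total = 30/0.02167

Q ≈ 1380 W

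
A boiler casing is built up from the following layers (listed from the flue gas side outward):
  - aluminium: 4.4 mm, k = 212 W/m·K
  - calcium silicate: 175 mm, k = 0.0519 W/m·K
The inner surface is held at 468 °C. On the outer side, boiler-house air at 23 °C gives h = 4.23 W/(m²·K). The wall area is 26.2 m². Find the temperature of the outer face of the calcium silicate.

T ≈ 52.2 °C

Thermal resistances in series:
R_aluminium = L/(kA) = 0.0044/(212×26.2) = 7.922×10^-7 K/W
R_calcium silicate = L/(kA) = 0.175/(0.0519×26.2) = 0.1287 K/W
R_outer film = 1/(h_o·A) = 1/(4.23×26.2) = 0.009023 K/W
R_total = 0.1377 K/W;  Q = ΔT/R_total = 445/0.1377 = 3231 W
T_interface = T_inner − Q·ΣR(inner→interface) = 468 − 3230×0.1287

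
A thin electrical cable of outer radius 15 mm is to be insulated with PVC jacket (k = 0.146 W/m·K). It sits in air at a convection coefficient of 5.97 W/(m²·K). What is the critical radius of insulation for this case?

r_cr ≈ 24.5 mm

For a cylinder r_cr = k/h = 0.146/5.97
r_cr = 24.5 mm; since the bare radius (15 mm) is below r_cr, adding a thin layer of insulation will *increase* heat loss.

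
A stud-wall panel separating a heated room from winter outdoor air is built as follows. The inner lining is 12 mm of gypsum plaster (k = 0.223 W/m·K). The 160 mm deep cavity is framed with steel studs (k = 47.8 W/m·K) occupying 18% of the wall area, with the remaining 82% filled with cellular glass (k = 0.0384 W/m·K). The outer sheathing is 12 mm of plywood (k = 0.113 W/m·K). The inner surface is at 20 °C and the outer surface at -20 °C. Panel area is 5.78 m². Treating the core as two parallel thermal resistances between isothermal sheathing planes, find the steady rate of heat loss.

Q ≈ 1290 W

Sheathing layers in series; stud and cavity paths in parallel between them.
R_inner = 0.012/(0.223×5.78) = 0.00931 K/W
R_stud  = 0.16/(47.8×0.18×5.78) = 0.003217 K/W
R_cav   = 0.16/(0.0384×0.82×5.78) = 0.8791 K/W
1/R_core = 1/R_stud + 1/R_cav → R_core = 0.003206 K/W
R_outer = 0.012/(0.113×5.78) = 0.01837 K/W
R_total = 0.03089 K/W
Q = ΔT/R_total = 40/0.03089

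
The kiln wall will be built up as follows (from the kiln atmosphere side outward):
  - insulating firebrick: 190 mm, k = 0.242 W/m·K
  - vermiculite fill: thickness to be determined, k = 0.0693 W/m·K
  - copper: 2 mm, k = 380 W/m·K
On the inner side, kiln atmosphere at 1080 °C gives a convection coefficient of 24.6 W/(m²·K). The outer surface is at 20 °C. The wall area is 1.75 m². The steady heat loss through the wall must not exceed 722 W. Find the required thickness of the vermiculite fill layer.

L ≈ 121 mm

Thermal resistances in series:
R_inner film = 1/(h_i·A) = 1/(24.6×1.75) = 0.02323 K/W
R_insulating firebrick = L/(kA) = 0.19/(0.242×1.75) = 0.4486 K/W
R_copper = L/(kA) = 0.002/(380×1.75) = 3.008×10^-6 K/W
Sum of the known resistances R_other = 0.4719 K/W
Required total resistance R_tot = ΔT/Q_allow = 1060/722 = 1.468 K/W
R_vermiculite fill = R_tot − R_other = 0.9963 K/W
L = R·k·A = 0.9963×0.0693×1.75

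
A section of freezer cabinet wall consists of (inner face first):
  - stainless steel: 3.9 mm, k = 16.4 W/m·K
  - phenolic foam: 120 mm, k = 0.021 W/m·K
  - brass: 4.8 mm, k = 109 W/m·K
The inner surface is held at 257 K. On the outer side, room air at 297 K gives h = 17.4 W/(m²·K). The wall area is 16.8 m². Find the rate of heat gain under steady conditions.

Q ≈ 116 W

Model the wall as resistances in series:
R_stainless steel = L/(kA) = 0.0039/(16.4×16.8) = 1.416×10^-5 K/W
R_phenolic foam = L/(kA) = 0.12/(0.021×16.8) = 0.3401 K/W
R_brass = L/(kA) = 0.0048/(109×16.8) = 2.621×10^-6 K/W
R_outer film = 1/(h_o·A) = 1/(17.4×16.8) = 0.003421 K/W
R_total = 0.3436 K/W
Q = ΔT / R_total = 40 / 0.3436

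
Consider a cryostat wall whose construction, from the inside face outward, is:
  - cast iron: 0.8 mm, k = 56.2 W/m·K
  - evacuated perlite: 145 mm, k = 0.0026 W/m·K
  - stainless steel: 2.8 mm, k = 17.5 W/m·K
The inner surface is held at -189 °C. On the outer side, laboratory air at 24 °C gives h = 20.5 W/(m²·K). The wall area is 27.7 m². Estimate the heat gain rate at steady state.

Series thermal resistances:
R_cast iron = L/(kA) = 0.0008/(56.2×27.7) = 5.139×10^-7 K/W
R_evacuated perlite = L/(kA) = 0.145/(0.0026×27.7) = 2.013 K/W
R_stainless steel = L/(kA) = 0.0028/(17.5×27.7) = 5.776×10^-6 K/W
R_outer film = 1/(h_o·A) = 1/(20.5×27.7) = 0.001761 K/W
R_total = 2.015 K/W
Q = ΔT / R_total = 213 / 2.015

Q ≈ 106 W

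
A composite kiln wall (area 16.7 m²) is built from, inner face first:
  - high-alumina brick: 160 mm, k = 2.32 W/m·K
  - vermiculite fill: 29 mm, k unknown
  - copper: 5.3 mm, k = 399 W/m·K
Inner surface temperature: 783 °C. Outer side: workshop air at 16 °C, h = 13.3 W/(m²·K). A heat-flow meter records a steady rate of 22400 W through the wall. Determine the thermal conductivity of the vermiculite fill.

Model the wall as resistances in series:
R_high-alumina brick = L/(kA) = 0.16/(2.32×16.7) = 0.00413 K/W
R_copper = L/(kA) = 0.0053/(399×16.7) = 7.954×10^-7 K/W
R_outer film = 1/(h_o·A) = 1/(13.3×16.7) = 0.004502 K/W
Sum of known resistances R_other = 0.008633 K/W
Total R = ΔT/Q = 767/22400 = 0.03424 K/W
R_vermiculite fill = R_total − R_other = 0.02561 K/W
k = L/(R·A) = 0.029/(0.02561×16.7)

k ≈ 0.0678 W/(m·K)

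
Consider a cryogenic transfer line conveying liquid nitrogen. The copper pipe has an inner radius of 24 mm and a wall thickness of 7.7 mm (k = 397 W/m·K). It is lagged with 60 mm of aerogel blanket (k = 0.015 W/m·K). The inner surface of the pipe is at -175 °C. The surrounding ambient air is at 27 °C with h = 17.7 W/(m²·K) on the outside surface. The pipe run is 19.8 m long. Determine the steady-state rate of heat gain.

Q ≈ 352 W

Radial resistances (cylindrical: R_cond = ln(r_o/r_i)/(2πkL), R_conv = 1/(h·2πrL)):
R_copper pipe wall = ln(31.7/24)/(2π×397×19.8) = 5.634×10^-6 K/W
R_aerogel blanket = ln(91.7/31.7)/(2π×0.015×19.8) = 0.5692 K/W
R_outer film = 1/(h_o·2πr_oL) = 1/(17.7×2π×0.0917×19.8) = 0.004952 K/W
R_total = 0.5742 K/W
Q = ΔT/R_total = 202/0.5742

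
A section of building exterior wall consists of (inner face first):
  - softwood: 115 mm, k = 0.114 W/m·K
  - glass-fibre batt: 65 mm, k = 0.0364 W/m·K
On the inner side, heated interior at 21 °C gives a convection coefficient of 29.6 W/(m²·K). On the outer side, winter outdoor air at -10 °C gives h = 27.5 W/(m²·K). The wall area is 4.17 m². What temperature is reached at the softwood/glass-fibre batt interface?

T ≈ 9.72 °C

Model the wall as resistances in series:
R_inner film = 1/(h_i·A) = 1/(29.6×4.17) = 0.008102 K/W
R_softwood = L/(kA) = 0.115/(0.114×4.17) = 0.2419 K/W
R_glass-fibre batt = L/(kA) = 0.065/(0.0364×4.17) = 0.4282 K/W
R_outer film = 1/(h_o·A) = 1/(27.5×4.17) = 0.00872 K/W
R_total = 0.687 K/W;  Q = ΔT/R_total = 31/0.687 = 45.13 W
T_interface = T_inner − Q·ΣR(inner→interface) = 21 − 45.1×0.25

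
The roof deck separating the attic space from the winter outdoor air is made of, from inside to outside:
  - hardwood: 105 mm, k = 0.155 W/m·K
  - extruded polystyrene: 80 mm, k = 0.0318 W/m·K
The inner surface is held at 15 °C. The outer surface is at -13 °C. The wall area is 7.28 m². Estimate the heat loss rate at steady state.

Treating each layer as a thermal resistance in series:
R_hardwood = L/(kA) = 0.105/(0.155×7.28) = 0.09305 K/W
R_extruded polystyrene = L/(kA) = 0.08/(0.0318×7.28) = 0.3456 K/W
R_total = 0.4386 K/W
Q = ΔT / R_total = 28 / 0.4386

Q ≈ 63.8 W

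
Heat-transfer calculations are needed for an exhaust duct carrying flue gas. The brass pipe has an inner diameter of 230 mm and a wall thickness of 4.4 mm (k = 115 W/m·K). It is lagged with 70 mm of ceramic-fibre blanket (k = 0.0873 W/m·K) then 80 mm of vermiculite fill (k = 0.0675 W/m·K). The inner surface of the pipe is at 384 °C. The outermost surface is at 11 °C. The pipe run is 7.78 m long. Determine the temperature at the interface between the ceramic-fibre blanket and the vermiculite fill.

T ≈ 196 °C

Per-layer cylindrical resistances, series-summed:
R_brass pipe wall = ln(119.4/115)/(2π×115×7.78) = 6.679×10^-6 K/W
R_ceramic-fibre blanket = ln(189.4/119.4)/(2π×0.0873×7.78) = 0.1081 K/W
R_vermiculite fill = ln(269.4/189.4)/(2π×0.0675×7.78) = 0.1068 K/W
R_total = 0.2149 K/W
Q = ΔT/R_total = 373/0.2149
Q = 1740 W
T_interface = T_inner − Q·ΣR(inner→interface) = 384 − 1740×0.1081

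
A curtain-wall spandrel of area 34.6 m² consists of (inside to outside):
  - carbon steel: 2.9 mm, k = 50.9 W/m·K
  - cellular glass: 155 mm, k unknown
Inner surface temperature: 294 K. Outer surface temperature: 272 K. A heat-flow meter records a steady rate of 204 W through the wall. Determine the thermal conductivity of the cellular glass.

k ≈ 0.0415 W/(m·K)

Model the wall as resistances in series:
R_carbon steel = L/(kA) = 0.0029/(50.9×34.6) = 1.647×10^-6 K/W
Sum of known resistances R_other = 1.647×10^-6 K/W
Total R = ΔT/Q = 22/204 = 0.1078 K/W
R_cellular glass = R_total − R_other = 0.1078 K/W
k = L/(R·A) = 0.155/(0.1078×34.6)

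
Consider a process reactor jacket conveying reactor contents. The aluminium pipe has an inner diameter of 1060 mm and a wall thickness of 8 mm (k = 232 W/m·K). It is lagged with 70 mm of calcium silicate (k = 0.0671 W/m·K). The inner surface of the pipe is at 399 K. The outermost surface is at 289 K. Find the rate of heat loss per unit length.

Cylindrical conduction, so R = ln(r₂/r₁)/(2πkL) per layer, in series:
R_aluminium pipe wall = ln(538/530)/(2π×232×1) = 1.028×10^-5 K/W
R_calcium silicate = ln(608/538)/(2π×0.0671×1) = 0.2901 K/W
R_total = 0.2901 K/W
Q = ΔT/R_total = 110/0.2901

q′ ≈ 379 W/m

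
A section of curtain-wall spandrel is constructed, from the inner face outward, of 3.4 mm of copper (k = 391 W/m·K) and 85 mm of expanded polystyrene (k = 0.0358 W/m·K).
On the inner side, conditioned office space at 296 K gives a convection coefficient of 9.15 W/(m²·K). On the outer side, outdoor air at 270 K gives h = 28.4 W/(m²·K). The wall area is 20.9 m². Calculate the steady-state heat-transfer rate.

Model the wall as resistances in series:
R_inner film = 1/(h_i·A) = 1/(9.15×20.9) = 0.005229 K/W
R_copper = L/(kA) = 0.0034/(391×20.9) = 4.161×10^-7 K/W
R_expanded polystyrene = L/(kA) = 0.085/(0.0358×20.9) = 0.1136 K/W
R_outer film = 1/(h_o·A) = 1/(28.4×20.9) = 0.001685 K/W
R_total = 0.1205 K/W
Q = ΔT / R_total = 26 / 0.1205

Q ≈ 216 W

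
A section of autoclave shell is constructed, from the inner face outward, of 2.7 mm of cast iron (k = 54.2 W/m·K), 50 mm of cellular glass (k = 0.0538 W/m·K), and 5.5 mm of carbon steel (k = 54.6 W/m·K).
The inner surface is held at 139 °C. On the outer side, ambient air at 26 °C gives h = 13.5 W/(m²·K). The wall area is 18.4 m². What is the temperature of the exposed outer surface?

T ≈ 34.3 °C

Series thermal resistances:
R_cast iron = L/(kA) = 0.0027/(54.2×18.4) = 2.707×10^-6 K/W
R_cellular glass = L/(kA) = 0.05/(0.0538×18.4) = 0.05051 K/W
R_carbon steel = L/(kA) = 0.0055/(54.6×18.4) = 5.475×10^-6 K/W
R_outer film = 1/(h_o·A) = 1/(13.5×18.4) = 0.004026 K/W
R_total = 0.05454 K/W;  Q = ΔT/R_total = 113/0.05454 = 2072 W
T_interface = T_inner − Q·ΣR(inner→interface) = 139 − 2070×0.05052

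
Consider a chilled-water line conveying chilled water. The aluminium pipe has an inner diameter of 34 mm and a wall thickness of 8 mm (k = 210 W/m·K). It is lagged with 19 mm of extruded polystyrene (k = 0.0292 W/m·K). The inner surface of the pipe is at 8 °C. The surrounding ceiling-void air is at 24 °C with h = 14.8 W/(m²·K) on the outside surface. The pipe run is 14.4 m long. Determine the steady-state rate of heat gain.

Per-layer cylindrical resistances, series-summed:
R_aluminium pipe wall = ln(25/17)/(2π×210×14.4) = 2.03×10^-5 K/W
R_extruded polystyrene = ln(44/25)/(2π×0.0292×14.4) = 0.214 K/W
R_outer film = 1/(h_o·2πr_oL) = 1/(14.8×2π×0.044×14.4) = 0.01697 K/W
R_total = 0.231 K/W
Q = ΔT/R_total = 16/0.231

Q ≈ 69.3 W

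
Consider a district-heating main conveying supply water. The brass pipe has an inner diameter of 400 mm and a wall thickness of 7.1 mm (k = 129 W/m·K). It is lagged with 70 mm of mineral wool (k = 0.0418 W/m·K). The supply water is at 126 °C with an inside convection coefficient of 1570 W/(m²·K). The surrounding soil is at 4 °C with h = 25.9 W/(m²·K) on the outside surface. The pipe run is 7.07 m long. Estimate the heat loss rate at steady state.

Q ≈ 762 W

Cylindrical conduction, so R = ln(r₂/r₁)/(2πkL) per layer, in series:
R_inner film = 1/(h_i·2πr₁L) = 1/(1570×2π×0.2×7.07) = 7.169×10^-5 K/W
R_brass pipe wall = ln(207.1/200)/(2π×129×7.07) = 6.088×10^-6 K/W
R_mineral wool = ln(277.1/207.1)/(2π×0.0418×7.07) = 0.1568 K/W
R_outer film = 1/(h_o·2πr_oL) = 1/(25.9×2π×0.2771×7.07) = 0.003137 K/W
R_total = 0.16 K/W
Q = ΔT/R_total = 122/0.16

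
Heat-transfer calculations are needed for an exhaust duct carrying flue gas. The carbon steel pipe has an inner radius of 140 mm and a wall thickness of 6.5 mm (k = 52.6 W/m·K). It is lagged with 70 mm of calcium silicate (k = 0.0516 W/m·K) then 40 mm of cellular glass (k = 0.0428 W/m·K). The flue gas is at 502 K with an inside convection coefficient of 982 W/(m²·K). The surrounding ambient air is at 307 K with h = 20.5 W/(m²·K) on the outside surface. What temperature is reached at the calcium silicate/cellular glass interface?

T ≈ 376 K

Per-layer cylindrical resistances, series-summed:
R_inner film = 1/(h_i·2πr₁L) = 1/(982×2π×0.14×1) = 0.001158 K/W
R_carbon steel pipe wall = ln(146.5/140)/(2π×52.6×1) = 1.373×10^-4 K/W
R_calcium silicate = ln(216.5/146.5)/(2π×0.0516×1) = 1.205 K/W
R_cellular glass = ln(256.5/216.5)/(2π×0.0428×1) = 0.6304 K/W
R_outer film = 1/(h_o·2πr_oL) = 1/(20.5×2π×0.2565×1) = 0.03027 K/W
R_total = 1.867 K/W
Q = ΔT/R_total = 195/1.867
Q = 104 W/m
T_interface = T_inner − Q·ΣR(inner→interface) = 502 − 104×1.206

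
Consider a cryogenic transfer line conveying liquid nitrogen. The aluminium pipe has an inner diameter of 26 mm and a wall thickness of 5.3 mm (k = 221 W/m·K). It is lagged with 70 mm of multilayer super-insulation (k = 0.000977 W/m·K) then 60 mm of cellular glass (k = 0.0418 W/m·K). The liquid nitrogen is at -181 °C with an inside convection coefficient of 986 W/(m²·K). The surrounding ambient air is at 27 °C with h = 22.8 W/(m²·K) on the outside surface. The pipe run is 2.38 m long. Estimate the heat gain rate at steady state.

Cylindrical conduction, so R = ln(r₂/r₁)/(2πkL) per layer, in series:
R_inner film = 1/(h_i·2πr₁L) = 1/(986×2π×0.013×2.38) = 0.005217 K/W
R_aluminium pipe wall = ln(18.3/13)/(2π×221×2.38) = 1.035×10^-4 K/W
R_multilayer super-insulation = ln(88.3/18.3)/(2π×0.000977×2.38) = 107.7 K/W
R_cellular glass = ln(148.3/88.3)/(2π×0.0418×2.38) = 0.8295 K/W
R_outer film = 1/(h_o·2πr_oL) = 1/(22.8×2π×0.1483×2.38) = 0.01978 K/W
R_total = 108.6 K/W
Q = ΔT/R_total = 208/108.6

Q ≈ 1.92 W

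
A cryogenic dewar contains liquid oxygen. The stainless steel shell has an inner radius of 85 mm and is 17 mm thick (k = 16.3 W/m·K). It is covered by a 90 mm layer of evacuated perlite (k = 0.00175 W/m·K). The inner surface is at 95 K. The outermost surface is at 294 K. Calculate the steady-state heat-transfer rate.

Q ≈ 0.952 W

For a spherical shell R = (1/r₁ − 1/r₂)/(4πk); film R = 1/(h·4πr²). In series:
R_stainless steel shell = (1/0.085 − 1/0.102)/(4π×16.3) = 0.009573 K/W
R_evacuated perlite = (1/0.102 − 1/0.192)/(4π×0.00175) = 209 K/W
R_total = 209 K/W
Q = ΔT/R_total = 199/209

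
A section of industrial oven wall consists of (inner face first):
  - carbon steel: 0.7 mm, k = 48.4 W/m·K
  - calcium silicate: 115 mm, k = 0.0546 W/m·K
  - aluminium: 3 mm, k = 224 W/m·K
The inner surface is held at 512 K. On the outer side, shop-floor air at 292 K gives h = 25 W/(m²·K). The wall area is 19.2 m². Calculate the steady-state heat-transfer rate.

Q ≈ 1970 W

Treating each layer as a thermal resistance in series:
R_carbon steel = L/(kA) = 0.0007/(48.4×19.2) = 7.533×10^-7 K/W
R_calcium silicate = L/(kA) = 0.115/(0.0546×19.2) = 0.1097 K/W
R_aluminium = L/(kA) = 0.003/(224×19.2) = 6.975×10^-7 K/W
R_outer film = 1/(h_o·A) = 1/(25×19.2) = 0.002083 K/W
R_total = 0.1118 K/W
Q = ΔT / R_total = 220 / 0.1118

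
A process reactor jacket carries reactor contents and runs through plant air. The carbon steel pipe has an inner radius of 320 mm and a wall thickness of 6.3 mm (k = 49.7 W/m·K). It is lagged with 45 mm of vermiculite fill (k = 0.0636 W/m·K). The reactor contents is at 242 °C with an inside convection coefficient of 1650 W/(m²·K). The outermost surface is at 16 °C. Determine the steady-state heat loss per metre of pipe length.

q′ ≈ 698 W/m

For a radial system each layer contributes R = ln(r_out/r_in)/(2πkL); films add R = 1/(hA).
R_inner film = 1/(h_i·2πr₁L) = 1/(1650×2π×0.32×1) = 3.014×10^-4 K/W
R_carbon steel pipe wall = ln(326.3/320)/(2π×49.7×1) = 6.243×10^-5 K/W
R_vermiculite fill = ln(371.3/326.3)/(2π×0.0636×1) = 0.3233 K/W
R_total = 0.3237 K/W
Q = ΔT/R_total = 226/0.3237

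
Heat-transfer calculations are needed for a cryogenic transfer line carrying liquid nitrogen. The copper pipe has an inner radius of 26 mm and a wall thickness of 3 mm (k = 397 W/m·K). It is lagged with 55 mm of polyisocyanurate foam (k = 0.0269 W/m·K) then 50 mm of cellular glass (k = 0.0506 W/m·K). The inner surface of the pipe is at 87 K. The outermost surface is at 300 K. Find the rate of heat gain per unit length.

q′ ≈ 27.4 W/m

Cylindrical conduction, so R = ln(r₂/r₁)/(2πkL) per layer, in series:
R_copper pipe wall = ln(29/26)/(2π×397×1) = 4.378×10^-5 K/W
R_polyisocyanurate foam = ln(84/29)/(2π×0.0269×1) = 6.292 K/W
R_cellular glass = ln(134/84)/(2π×0.0506×1) = 1.469 K/W
R_total = 7.761 K/W
Q = ΔT/R_total = 213/7.761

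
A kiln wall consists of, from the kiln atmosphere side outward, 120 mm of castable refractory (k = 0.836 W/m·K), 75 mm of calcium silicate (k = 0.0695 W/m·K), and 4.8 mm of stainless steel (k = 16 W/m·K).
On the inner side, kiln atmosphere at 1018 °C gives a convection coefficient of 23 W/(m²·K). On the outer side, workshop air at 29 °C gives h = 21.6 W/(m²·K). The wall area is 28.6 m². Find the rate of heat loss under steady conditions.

Q ≈ 21500 W

Thermal resistances in series:
R_inner film = 1/(h_i·A) = 1/(23×28.6) = 0.00152 K/W
R_castable refractory = L/(kA) = 0.12/(0.836×28.6) = 0.005019 K/W
R_calcium silicate = L/(kA) = 0.075/(0.0695×28.6) = 0.03773 K/W
R_stainless steel = L/(kA) = 0.0048/(16×28.6) = 1.049×10^-5 K/W
R_outer film = 1/(h_o·A) = 1/(21.6×28.6) = 0.001619 K/W
R_total = 0.0459 K/W
Q = ΔT / R_total = 989 / 0.0459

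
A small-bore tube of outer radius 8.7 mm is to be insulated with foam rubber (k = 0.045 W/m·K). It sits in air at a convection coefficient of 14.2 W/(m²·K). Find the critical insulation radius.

r_cr ≈ 3.17 mm

For a cylinder r_cr = k/h = 0.045/14.2
r_cr = 3.17 mm; since the bare radius (8.7 mm) is above r_cr, any added insulation will reduce heat loss.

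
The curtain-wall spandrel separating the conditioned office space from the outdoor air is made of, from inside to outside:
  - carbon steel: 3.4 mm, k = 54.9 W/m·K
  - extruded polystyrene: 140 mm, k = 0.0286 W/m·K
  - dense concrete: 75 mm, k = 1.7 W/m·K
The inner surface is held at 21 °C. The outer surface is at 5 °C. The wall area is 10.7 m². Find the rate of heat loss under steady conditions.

Q ≈ 34.7 W

Series thermal resistances:
R_carbon steel = L/(kA) = 0.0034/(54.9×10.7) = 5.788×10^-6 K/W
R_extruded polystyrene = L/(kA) = 0.14/(0.0286×10.7) = 0.4575 K/W
R_dense concrete = L/(kA) = 0.075/(1.7×10.7) = 0.004123 K/W
R_total = 0.4616 K/W
Q = ΔT / R_total = 16 / 0.4616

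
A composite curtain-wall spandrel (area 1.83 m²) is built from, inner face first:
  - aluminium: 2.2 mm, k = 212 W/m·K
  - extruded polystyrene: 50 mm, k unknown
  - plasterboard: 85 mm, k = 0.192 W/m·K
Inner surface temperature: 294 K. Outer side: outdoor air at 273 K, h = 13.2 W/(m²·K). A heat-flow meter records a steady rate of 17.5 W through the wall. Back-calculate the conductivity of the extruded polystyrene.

k ≈ 0.0298 W/(m·K)

Treating each layer as a thermal resistance in series:
R_aluminium = L/(kA) = 0.0022/(212×1.83) = 5.671×10^-6 K/W
R_plasterboard = L/(kA) = 0.085/(0.192×1.83) = 0.2419 K/W
R_outer film = 1/(h_o·A) = 1/(13.2×1.83) = 0.0414 K/W
Sum of known resistances R_other = 0.2833 K/W
Total R = ΔT/Q = 21/17.5 = 1.2 K/W
R_extruded polystyrene = R_total − R_other = 0.9167 K/W
k = L/(R·A) = 0.05/(0.9167×1.83)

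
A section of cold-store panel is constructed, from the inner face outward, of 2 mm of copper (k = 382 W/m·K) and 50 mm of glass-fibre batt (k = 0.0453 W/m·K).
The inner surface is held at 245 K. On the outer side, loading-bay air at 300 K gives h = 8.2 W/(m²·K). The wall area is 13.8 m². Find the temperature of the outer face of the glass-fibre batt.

Thermal resistances in series:
R_copper = L/(kA) = 0.002/(382×13.8) = 3.794×10^-7 K/W
R_glass-fibre batt = L/(kA) = 0.05/(0.0453×13.8) = 0.07998 K/W
R_outer film = 1/(h_o·A) = 1/(8.2×13.8) = 0.008837 K/W
R_total = 0.08882 K/W;  Q = ΔT/R_total = 55/0.08882 = 619.2 W
T_interface = T_inner + Q·ΣR(inner→interface) = 245 + 619×0.07998

T ≈ 295 K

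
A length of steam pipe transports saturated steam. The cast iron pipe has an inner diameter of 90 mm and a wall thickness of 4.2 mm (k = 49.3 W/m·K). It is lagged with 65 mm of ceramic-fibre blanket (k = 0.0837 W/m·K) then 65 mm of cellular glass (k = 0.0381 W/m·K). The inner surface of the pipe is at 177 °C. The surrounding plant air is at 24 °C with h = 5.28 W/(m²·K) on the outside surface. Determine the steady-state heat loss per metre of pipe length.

Radial resistances (cylindrical: R_cond = ln(r_o/r_i)/(2πkL), R_conv = 1/(h·2πrL)):
R_cast iron pipe wall = ln(49.2/45)/(2π×49.3×1) = 2.881×10^-4 K/W
R_ceramic-fibre blanket = ln(114.2/49.2)/(2π×0.0837×1) = 1.601 K/W
R_cellular glass = ln(179.2/114.2)/(2π×0.0381×1) = 1.882 K/W
R_outer film = 1/(h_o·2πr_oL) = 1/(5.28×2π×0.1792×1) = 0.1682 K/W
R_total = 3.652 K/W
Q = ΔT/R_total = 153/3.652

q′ ≈ 41.9 W/m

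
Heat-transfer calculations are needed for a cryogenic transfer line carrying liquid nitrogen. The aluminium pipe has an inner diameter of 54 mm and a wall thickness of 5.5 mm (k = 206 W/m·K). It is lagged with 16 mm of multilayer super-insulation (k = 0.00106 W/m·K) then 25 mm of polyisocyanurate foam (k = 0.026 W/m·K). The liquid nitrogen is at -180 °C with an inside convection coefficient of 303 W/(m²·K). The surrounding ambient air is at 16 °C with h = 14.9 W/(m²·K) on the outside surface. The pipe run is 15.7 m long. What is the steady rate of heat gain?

Radial resistances (cylindrical: R_cond = ln(r_o/r_i)/(2πkL), R_conv = 1/(h·2πrL)):
R_inner film = 1/(h_i·2πr₁L) = 1/(303×2π×0.027×15.7) = 0.001239 K/W
R_aluminium pipe wall = ln(32.5/27)/(2π×206×15.7) = 9.124×10^-6 K/W
R_multilayer super-insulation = ln(48.5/32.5)/(2π×0.00106×15.7) = 3.828 K/W
R_polyisocyanurate foam = ln(73.5/48.5)/(2π×0.026×15.7) = 0.1621 K/W
R_outer film = 1/(h_o·2πr_oL) = 1/(14.9×2π×0.0735×15.7) = 0.009257 K/W
R_total = 4.001 K/W
Q = ΔT/R_total = 196/4.001

Q ≈ 49 W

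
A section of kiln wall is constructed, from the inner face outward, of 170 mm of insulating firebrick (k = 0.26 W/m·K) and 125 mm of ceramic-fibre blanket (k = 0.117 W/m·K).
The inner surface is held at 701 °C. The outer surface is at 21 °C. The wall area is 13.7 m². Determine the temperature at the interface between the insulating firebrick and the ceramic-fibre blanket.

Using the resistance-network approach (series):
R_insulating firebrick = L/(kA) = 0.17/(0.26×13.7) = 0.04773 K/W
R_ceramic-fibre blanket = L/(kA) = 0.125/(0.117×13.7) = 0.07798 K/W
R_total = 0.1257 K/W;  Q = ΔT/R_total = 680/0.1257 = 5409 W
T_interface = T_inner − Q·ΣR(inner→interface) = 701 − 5410×0.04773

T ≈ 443 °C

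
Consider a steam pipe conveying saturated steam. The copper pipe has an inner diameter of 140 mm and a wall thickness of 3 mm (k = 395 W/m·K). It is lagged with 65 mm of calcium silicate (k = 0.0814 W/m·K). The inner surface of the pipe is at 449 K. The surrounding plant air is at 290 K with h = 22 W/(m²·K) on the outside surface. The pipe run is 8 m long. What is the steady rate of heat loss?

Radial resistances (cylindrical: R_cond = ln(r_o/r_i)/(2πkL), R_conv = 1/(h·2πrL)):
R_copper pipe wall = ln(73/70)/(2π×395×8) = 2.114×10^-6 K/W
R_calcium silicate = ln(138/73)/(2π×0.0814×8) = 0.1556 K/W
R_outer film = 1/(h_o·2πr_oL) = 1/(22×2π×0.138×8) = 0.006553 K/W
R_total = 0.1622 K/W
Q = ΔT/R_total = 159/0.1622

Q ≈ 980 W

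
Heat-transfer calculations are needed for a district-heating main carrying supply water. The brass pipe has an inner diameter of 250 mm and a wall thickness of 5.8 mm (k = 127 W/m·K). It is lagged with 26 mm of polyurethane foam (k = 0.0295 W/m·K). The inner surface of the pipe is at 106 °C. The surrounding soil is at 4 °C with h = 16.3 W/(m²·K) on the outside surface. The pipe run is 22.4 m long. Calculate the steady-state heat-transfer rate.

Q ≈ 2200 W

For a radial system each layer contributes R = ln(r_out/r_in)/(2πkL); films add R = 1/(hA).
R_brass pipe wall = ln(130.8/125)/(2π×127×22.4) = 2.537×10^-6 K/W
R_polyurethane foam = ln(156.8/130.8)/(2π×0.0295×22.4) = 0.04367 K/W
R_outer film = 1/(h_o·2πr_oL) = 1/(16.3×2π×0.1568×22.4) = 0.00278 K/W
R_total = 0.04645 K/W
Q = ΔT/R_total = 102/0.04645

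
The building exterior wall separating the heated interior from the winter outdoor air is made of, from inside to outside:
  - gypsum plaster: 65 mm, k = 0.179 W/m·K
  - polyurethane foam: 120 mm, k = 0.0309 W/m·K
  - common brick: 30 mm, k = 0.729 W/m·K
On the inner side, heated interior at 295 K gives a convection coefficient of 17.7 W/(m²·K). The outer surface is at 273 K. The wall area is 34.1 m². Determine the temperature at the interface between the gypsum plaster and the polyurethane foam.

T ≈ 293 K

Treating each layer as a thermal resistance in series:
R_inner film = 1/(h_i·A) = 1/(17.7×34.1) = 0.001657 K/W
R_gypsum plaster = L/(kA) = 0.065/(0.179×34.1) = 0.01065 K/W
R_polyurethane foam = L/(kA) = 0.12/(0.0309×34.1) = 0.1139 K/W
R_common brick = L/(kA) = 0.03/(0.729×34.1) = 0.001207 K/W
R_total = 0.1274 K/W;  Q = ΔT/R_total = 22/0.1274 = 172.7 W
T_interface = T_inner − Q·ΣR(inner→interface) = 295 − 173×0.01231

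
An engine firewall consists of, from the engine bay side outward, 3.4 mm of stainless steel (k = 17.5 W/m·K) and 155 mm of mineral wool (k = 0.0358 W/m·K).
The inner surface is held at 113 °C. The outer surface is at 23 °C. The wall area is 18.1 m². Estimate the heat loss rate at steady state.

Treating each layer as a thermal resistance in series:
R_stainless steel = L/(kA) = 0.0034/(17.5×18.1) = 1.073×10^-5 K/W
R_mineral wool = L/(kA) = 0.155/(0.0358×18.1) = 0.2392 K/W
R_total = 0.2392 K/W
Q = ΔT / R_total = 90 / 0.2392

Q ≈ 376 W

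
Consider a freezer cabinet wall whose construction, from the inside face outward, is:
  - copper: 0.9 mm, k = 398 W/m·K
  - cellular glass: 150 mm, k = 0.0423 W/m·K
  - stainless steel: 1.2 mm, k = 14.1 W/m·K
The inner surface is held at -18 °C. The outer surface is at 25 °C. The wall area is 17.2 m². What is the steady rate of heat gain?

Model the wall as resistances in series:
R_copper = L/(kA) = 0.0009/(398×17.2) = 1.315×10^-7 K/W
R_cellular glass = L/(kA) = 0.15/(0.0423×17.2) = 0.2062 K/W
R_stainless steel = L/(kA) = 0.0012/(14.1×17.2) = 4.948×10^-6 K/W
R_total = 0.2062 K/W
Q = ΔT / R_total = 43 / 0.2062

Q ≈ 209 W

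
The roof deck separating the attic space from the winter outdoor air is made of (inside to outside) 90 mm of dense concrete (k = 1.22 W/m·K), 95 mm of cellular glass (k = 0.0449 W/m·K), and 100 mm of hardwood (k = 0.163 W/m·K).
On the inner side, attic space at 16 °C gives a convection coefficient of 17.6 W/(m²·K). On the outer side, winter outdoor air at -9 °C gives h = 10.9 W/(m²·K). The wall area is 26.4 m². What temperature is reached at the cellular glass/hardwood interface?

Using the resistance-network approach (series):
R_inner film = 1/(h_i·A) = 1/(17.6×26.4) = 0.002152 K/W
R_dense concrete = L/(kA) = 0.09/(1.22×26.4) = 0.002794 K/W
R_cellular glass = L/(kA) = 0.095/(0.0449×26.4) = 0.08014 K/W
R_hardwood = L/(kA) = 0.1/(0.163×26.4) = 0.02324 K/W
R_outer film = 1/(h_o·A) = 1/(10.9×26.4) = 0.003475 K/W
R_total = 0.1118 K/W;  Q = ΔT/R_total = 25/0.1118 = 223.6 W
T_interface = T_inner − Q·ΣR(inner→interface) = 16 − 224×0.08509

T ≈ -3.03 °C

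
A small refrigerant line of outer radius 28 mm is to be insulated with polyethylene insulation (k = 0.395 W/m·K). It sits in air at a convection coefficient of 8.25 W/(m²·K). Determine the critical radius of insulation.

r_cr ≈ 47.9 mm

For a cylinder r_cr = k/h = 0.395/8.25
r_cr = 47.9 mm; since the bare radius (28 mm) is below r_cr, adding a thin layer of insulation will *increase* heat loss.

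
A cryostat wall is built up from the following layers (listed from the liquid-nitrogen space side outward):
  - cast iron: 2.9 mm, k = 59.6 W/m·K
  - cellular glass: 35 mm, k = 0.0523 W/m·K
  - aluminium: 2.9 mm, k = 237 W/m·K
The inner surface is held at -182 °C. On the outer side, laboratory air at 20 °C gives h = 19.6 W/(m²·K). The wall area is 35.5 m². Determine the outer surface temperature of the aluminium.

Model the wall as resistances in series:
R_cast iron = L/(kA) = 0.0029/(59.6×35.5) = 1.371×10^-6 K/W
R_cellular glass = L/(kA) = 0.035/(0.0523×35.5) = 0.01885 K/W
R_aluminium = L/(kA) = 0.0029/(237×35.5) = 3.447×10^-7 K/W
R_outer film = 1/(h_o·A) = 1/(19.6×35.5) = 0.001437 K/W
R_total = 0.02029 K/W;  Q = ΔT/R_total = 202/0.02029 = 9956 W
T_interface = T_inner + Q·ΣR(inner→interface) = -182 + 9960×0.01885

T ≈ 5.69 °C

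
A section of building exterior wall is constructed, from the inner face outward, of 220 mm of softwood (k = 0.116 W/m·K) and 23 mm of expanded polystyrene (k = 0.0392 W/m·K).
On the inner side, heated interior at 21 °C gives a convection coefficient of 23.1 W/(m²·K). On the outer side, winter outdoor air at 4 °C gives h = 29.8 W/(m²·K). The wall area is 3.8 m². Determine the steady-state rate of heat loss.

Q ≈ 25.2 W

Model the wall as resistances in series:
R_inner film = 1/(h_i·A) = 1/(23.1×3.8) = 0.01139 K/W
R_softwood = L/(kA) = 0.22/(0.116×3.8) = 0.4991 K/W
R_expanded polystyrene = L/(kA) = 0.023/(0.0392×3.8) = 0.1544 K/W
R_outer film = 1/(h_o·A) = 1/(29.8×3.8) = 0.008831 K/W
R_total = 0.6737 K/W
Q = ΔT / R_total = 17 / 0.6737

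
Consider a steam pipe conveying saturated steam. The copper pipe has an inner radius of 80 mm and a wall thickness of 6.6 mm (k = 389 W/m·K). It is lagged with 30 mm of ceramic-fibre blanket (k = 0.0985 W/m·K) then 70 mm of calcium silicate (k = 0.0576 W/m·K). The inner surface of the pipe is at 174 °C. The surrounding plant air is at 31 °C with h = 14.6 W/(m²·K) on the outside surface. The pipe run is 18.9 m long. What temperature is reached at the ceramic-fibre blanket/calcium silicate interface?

Treating each annulus and film as a series resistance:
R_copper pipe wall = ln(86.6/80)/(2π×389×18.9) = 1.716×10^-6 K/W
R_ceramic-fibre blanket = ln(116.6/86.6)/(2π×0.0985×18.9) = 0.02543 K/W
R_calcium silicate = ln(186.6/116.6)/(2π×0.0576×18.9) = 0.06874 K/W
R_outer film = 1/(h_o·2πr_oL) = 1/(14.6×2π×0.1866×18.9) = 0.003091 K/W
R_total = 0.09727 K/W
Q = ΔT/R_total = 143/0.09727
Q = 1470 W
T_interface = T_inner − Q·ΣR(inner→interface) = 174 − 1470×0.02543

T ≈ 137 °C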